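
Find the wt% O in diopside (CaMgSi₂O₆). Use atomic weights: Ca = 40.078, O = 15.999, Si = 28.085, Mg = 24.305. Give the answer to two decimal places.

Formula mass = 1×40.078 + 1×24.305 + 2×28.085 + 6×15.999 = 216.547 g/mol, of which 95.994 g is O.
So O makes up 95.994/216.547 = 0.4433 of the mass, i.e. 44.33%.

44.33 mass %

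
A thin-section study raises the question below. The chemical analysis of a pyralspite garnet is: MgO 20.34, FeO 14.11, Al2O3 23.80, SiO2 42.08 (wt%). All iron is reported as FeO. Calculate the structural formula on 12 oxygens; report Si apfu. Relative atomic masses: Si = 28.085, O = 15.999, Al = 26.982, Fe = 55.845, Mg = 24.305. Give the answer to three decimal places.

2.999 Si apfu

20.34 wt% MgO ÷ 40.304 g/mol = 0.50466 mol, giving 0.50466 Mg and 0.50466 O.
14.11 wt% FeO ÷ 71.844 g/mol = 0.19640 mol, giving 0.19640 Fe and 0.19640 O.
23.80 wt% Al2O3 ÷ 101.961 g/mol = 0.23342 mol, giving 0.46684 Al and 0.70026 O.
42.08 wt% SiO2 ÷ 60.083 g/mol = 0.70036 mol, giving 0.70036 Si and 1.40072 O.
Oxygen sums to 2.80204; scaling by 12/2.80204 = 4.28259 puts the formula on 12 O.
Si: 0.70036 × 4.28259 = 2.999 atoms per formula unit.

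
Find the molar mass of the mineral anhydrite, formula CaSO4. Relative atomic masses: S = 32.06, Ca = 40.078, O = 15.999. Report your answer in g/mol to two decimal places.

Ca: 1 × 40.078 = 40.0780
S: 1 × 32.06 = 32.0600
O: 4 × 15.999 = 63.9960
Summing the contributions gives the formula mass.

136.13 g/mol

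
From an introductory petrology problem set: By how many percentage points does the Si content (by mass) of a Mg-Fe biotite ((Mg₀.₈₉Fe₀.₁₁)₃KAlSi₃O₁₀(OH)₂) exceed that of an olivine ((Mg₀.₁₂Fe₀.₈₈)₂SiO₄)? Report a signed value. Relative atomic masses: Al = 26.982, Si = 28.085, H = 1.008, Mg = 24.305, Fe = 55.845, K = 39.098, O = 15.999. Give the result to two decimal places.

5.39 percentage points

Si in (Mg₀.₈₉Fe₀.₁₁)₃KAlSi₃O₁₀(OH)₂: molar mass 427.662 g/mol; 3×28.085 = 84.255 g → 19.70 wt%.
Si in (Mg₀.₁₂Fe₀.₈₈)₂SiO₄: molar mass 196.201 g/mol; 1×28.085 = 28.085 g → 14.31 wt%.
Difference = 19.70 − 14.31 = 5.39 percentage points.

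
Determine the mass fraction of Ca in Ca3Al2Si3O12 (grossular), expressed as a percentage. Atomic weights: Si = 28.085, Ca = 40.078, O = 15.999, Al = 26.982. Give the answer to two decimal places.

26.69 weight percent

M(Ca3Al2Si3O12) = 450.441 g/mol.
Ca contributes 3 × 40.078 = 120.234 g per mole.
120.234/450.441 = 0.2669 → 26.69%.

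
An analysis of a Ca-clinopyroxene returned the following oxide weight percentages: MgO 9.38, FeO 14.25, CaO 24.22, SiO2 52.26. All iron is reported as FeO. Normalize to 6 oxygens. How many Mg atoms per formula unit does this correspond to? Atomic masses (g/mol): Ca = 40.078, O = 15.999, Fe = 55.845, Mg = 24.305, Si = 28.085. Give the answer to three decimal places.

0.537 Mg apfu

MgO (M=40.304): mol = 0.23273; Mg = 0.23273, O = 0.23273.
FeO (M=71.844): mol = 0.19835; Fe = 0.19835, O = 0.19835.
CaO (M=56.077): mol = 0.43191; Ca = 0.43191, O = 0.43191.
SiO2 (M=60.083): mol = 0.86980; Si = 0.86980, O = 1.73960.
ΣO = 2.60259; factor = 6/ΣO = 2.30540.
Mg apfu = 0.23273 × 2.30540 = 0.537.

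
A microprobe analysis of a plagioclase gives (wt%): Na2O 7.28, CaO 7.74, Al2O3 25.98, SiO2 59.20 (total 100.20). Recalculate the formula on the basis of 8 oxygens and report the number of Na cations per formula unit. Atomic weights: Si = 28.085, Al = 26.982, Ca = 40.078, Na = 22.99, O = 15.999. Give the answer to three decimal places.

Na2O (M=61.979): mol = 0.11746; Na = 0.23492, O = 0.11746.
CaO (M=56.077): mol = 0.13802; Ca = 0.13802, O = 0.13802.
Al2O3 (M=101.961): mol = 0.25480; Al = 0.50960, O = 0.76440.
SiO2 (M=60.083): mol = 0.98530; Si = 0.98530, O = 1.97060.
ΣO = 2.99048; factor = 8/ΣO = 2.67516.
Na apfu = 0.23492 × 2.67516 = 0.628.

0.628 Na apfu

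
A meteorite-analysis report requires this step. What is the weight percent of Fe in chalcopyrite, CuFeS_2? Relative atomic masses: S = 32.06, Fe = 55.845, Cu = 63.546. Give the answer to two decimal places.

30.43 wt%

Molar mass of CuFeS_2: 1·63.546 + 1·55.845 + 2·32.06 = 183.511 g/mol.
Mass of Fe per formula unit: 1 × 55.845 = 55.845 g.
Weight fraction Fe = 55.845 / 183.511 = 0.3043.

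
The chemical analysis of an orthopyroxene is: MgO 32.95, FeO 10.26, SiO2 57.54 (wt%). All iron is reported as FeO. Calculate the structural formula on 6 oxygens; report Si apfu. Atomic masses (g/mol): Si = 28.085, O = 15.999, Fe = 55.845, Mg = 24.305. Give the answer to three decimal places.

32.95 wt% MgO ÷ 40.304 g/mol = 0.81754 mol, giving 0.81754 Mg and 0.81754 O.
10.26 wt% FeO ÷ 71.844 g/mol = 0.14281 mol, giving 0.14281 Fe and 0.14281 O.
57.54 wt% SiO2 ÷ 60.083 g/mol = 0.95768 mol, giving 0.95768 Si and 1.91536 O.
Oxygen sums to 2.87571; scaling by 6/2.87571 = 2.08644 puts the formula on 6 O.
Si: 0.95768 × 2.08644 = 1.998 atoms per formula unit.

1.998 Si apfu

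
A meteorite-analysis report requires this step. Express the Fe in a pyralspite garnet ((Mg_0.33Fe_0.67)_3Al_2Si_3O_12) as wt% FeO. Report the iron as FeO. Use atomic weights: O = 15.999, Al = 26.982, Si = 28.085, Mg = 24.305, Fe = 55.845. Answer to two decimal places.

Formula mass = 466.517 g/mol.
2.01 Fe → 2.0100 mol FeO per formula unit; M(FeO) = 71.844, so FeO mass = 144.406 g.
144.406/466.517 × 100 = 30.95 wt%.

30.95 wt%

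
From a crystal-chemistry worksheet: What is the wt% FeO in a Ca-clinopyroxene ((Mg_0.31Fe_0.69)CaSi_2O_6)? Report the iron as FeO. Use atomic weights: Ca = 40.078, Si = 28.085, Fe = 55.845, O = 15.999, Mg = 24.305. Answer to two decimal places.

M((Mg_0.31Fe_0.69)CaSi_2O_6) = 238.310 g/mol; M(FeO) = 71.844 g/mol.
Moles FeO per formula unit = 0.69 Fe ÷ 1 = 0.6900.
FeO fraction = (0.6900 × 71.844) / 238.310 = 49.572/238.310 = 0.2080.

20.80 wt%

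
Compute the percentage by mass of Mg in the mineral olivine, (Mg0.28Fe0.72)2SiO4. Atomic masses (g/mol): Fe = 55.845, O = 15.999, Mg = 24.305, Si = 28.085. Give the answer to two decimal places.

Molar mass of (Mg0.28Fe0.72)2SiO4: 0.56·24.305 + 1.44·55.845 + 1·28.085 + 4·15.999 = 186.109 g/mol.
Mass of Mg per formula unit: 0.56 × 24.305 = 13.611 g.
Weight fraction Mg = 13.611 / 186.109 = 0.0731.

7.31 mass %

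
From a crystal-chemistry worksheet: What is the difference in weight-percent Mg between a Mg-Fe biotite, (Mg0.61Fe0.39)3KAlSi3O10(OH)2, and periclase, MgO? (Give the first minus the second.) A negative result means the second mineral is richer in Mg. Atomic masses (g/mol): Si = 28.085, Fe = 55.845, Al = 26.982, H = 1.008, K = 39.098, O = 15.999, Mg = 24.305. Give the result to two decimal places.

First mineral: 44.478 g Mg in 454.156 g formula = 9.79 wt% Mg.
Second mineral: 24.305 g Mg in 40.304 g formula = 60.30 wt% Mg.
9.79% − 60.30% gives a difference of -50.51 percentage points.

-50.51 percentage points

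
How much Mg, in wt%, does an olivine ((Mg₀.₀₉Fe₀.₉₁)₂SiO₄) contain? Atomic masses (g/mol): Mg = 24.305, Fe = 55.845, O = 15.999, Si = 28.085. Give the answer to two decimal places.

Formula mass = 0.18×24.305 + 1.82×55.845 + 1×28.085 + 4×15.999 = 198.094 g/mol, of which 4.375 g is Mg.
So Mg makes up 4.375/198.094 = 0.0221 of the mass, i.e. 2.21%.

2.21 wt%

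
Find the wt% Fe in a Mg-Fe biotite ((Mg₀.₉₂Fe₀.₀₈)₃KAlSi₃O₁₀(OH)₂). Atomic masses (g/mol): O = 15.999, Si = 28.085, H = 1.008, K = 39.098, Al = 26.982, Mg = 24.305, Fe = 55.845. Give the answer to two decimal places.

Molar mass of (Mg₀.₉₂Fe₀.₀₈)₃KAlSi₃O₁₀(OH)₂: 2.76·24.305 + 0.24·55.845 + 1·39.098 + 1·26.982 + 3·28.085 + 12·15.999 + 2·1.008 = 424.824 g/mol.
Mass of Fe per formula unit: 0.24 × 55.845 = 13.403 g.
Weight fraction Fe = 13.403 / 424.824 = 0.0315.

3.15 wt%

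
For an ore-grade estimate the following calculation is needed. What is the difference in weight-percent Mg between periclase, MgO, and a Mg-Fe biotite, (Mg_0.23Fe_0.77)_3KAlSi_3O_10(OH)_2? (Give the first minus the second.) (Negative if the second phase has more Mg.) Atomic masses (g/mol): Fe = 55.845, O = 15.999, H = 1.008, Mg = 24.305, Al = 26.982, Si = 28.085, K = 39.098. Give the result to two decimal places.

56.88 percentage points

Mg in MgO: molar mass 40.304 g/mol; 1×24.305 = 24.305 g → 60.30 wt%.
Mg in (Mg_0.23Fe_0.77)_3KAlSi_3O_10(OH)_2: molar mass 490.111 g/mol; 0.69×24.305 = 16.770 g → 3.42 wt%.
Difference = 60.30 − 3.42 = 56.88 percentage points.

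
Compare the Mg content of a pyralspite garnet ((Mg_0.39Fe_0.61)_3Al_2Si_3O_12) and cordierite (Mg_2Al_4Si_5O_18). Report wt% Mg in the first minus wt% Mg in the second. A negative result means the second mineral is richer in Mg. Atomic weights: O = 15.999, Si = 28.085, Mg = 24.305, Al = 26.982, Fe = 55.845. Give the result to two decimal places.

Mg in (Mg_0.39Fe_0.61)_3Al_2Si_3O_12: molar mass 460.840 g/mol; 1.17×24.305 = 28.437 g → 6.17 wt%.
Mg in Mg_2Al_4Si_5O_18: molar mass 584.945 g/mol; 2×24.305 = 48.610 g → 8.31 wt%.
Difference = 6.17 − 8.31 = -2.14 percentage points.

-2.14 percentage points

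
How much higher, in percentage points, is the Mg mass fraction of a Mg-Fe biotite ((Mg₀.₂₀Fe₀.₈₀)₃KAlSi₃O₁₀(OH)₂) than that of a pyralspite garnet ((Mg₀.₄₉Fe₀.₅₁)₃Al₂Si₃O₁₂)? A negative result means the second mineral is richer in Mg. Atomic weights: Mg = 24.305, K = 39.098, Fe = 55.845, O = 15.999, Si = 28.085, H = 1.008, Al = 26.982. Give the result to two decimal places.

-4.96 percentage points

M((Mg₀.₂₀Fe₀.₈₀)₃KAlSi₃O₁₀(OH)₂) = 492.950 g/mol, so wt% Mg = 14.583/492.950 × 100 = 2.96%.
M((Mg₀.₄₉Fe₀.₅₁)₃Al₂Si₃O₁₂) = 451.378 g/mol, so wt% Mg = 35.728/451.378 × 100 = 7.92%.
2.96 − 7.92 = -4.96 pp.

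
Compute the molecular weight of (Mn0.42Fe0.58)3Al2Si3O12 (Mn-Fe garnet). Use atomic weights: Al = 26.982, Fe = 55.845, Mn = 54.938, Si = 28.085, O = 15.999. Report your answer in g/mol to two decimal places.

Mn: 1.26 × 54.938 = 69.2219
Fe: 1.74 × 55.845 = 97.1703
Al: 2 × 26.982 = 53.9640
Si: 3 × 28.085 = 84.2550
O: 12 × 15.999 = 191.9880
Summing the contributions gives the formula mass.

496.60 g/mol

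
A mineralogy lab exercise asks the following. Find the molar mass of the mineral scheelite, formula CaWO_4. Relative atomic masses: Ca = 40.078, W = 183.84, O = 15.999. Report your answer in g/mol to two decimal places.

287.91 g/mol

Ca: 1 × 40.078 = 40.0780
W: 1 × 183.84 = 183.8400
O: 4 × 15.999 = 63.9960
Summing the contributions gives the formula mass.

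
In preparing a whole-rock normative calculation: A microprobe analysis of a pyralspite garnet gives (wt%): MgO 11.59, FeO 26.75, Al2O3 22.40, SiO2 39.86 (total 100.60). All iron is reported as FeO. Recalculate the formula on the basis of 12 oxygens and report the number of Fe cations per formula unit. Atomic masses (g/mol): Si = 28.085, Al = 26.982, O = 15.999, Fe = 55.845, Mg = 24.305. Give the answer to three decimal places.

1.689 Fe apfu

11.59 wt% MgO ÷ 40.304 g/mol = 0.28756 mol, giving 0.28756 Mg and 0.28756 O.
26.75 wt% FeO ÷ 71.844 g/mol = 0.37233 mol, giving 0.37233 Fe and 0.37233 O.
22.40 wt% Al2O3 ÷ 101.961 g/mol = 0.21969 mol, giving 0.43938 Al and 0.65907 O.
39.86 wt% SiO2 ÷ 60.083 g/mol = 0.66342 mol, giving 0.66342 Si and 1.32684 O.
Oxygen sums to 2.64580; scaling by 12/2.64580 = 4.53549 puts the formula on 12 O.
Fe: 0.37233 × 4.53549 = 1.689 atoms per formula unit.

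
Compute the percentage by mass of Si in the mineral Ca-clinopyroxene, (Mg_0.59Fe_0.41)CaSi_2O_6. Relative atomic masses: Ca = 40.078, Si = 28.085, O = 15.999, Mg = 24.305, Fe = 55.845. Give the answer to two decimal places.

Formula mass = 0.59*24.305 + 0.41*55.845 + 1*40.078 + 2*28.085 + 6*15.999 = 229.478 g/mol, of which 56.170 g is Si.
So Si makes up 56.170/229.478 = 0.2448 of the mass, i.e. 24.48%.

24.48 wt%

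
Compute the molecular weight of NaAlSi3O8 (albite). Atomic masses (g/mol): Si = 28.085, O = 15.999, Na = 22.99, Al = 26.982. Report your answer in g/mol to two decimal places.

262.22 g/mol

M = 1*22.99 + 1*26.982 + 3*28.085 + 8*15.999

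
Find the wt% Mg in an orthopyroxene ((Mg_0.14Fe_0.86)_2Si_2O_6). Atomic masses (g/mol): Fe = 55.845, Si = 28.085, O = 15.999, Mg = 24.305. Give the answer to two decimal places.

M((Mg_0.14Fe_0.86)_2Si_2O_6) = 255.023 g/mol.
Mg contributes 0.28 × 24.305 = 6.805 g per mole.
6.805/255.023 = 0.0267 → 2.67%.

2.67 wt%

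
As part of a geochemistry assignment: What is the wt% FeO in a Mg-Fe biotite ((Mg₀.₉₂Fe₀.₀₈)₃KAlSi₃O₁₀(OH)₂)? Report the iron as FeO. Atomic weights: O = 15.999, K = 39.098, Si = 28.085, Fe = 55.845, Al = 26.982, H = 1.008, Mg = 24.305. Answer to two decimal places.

4.06 wt%

Formula mass = 424.824 g/mol.
0.24 Fe → 0.2400 mol FeO per formula unit; M(FeO) = 71.844, so FeO mass = 17.243 g.
17.243/424.824 × 100 = 4.06 wt%.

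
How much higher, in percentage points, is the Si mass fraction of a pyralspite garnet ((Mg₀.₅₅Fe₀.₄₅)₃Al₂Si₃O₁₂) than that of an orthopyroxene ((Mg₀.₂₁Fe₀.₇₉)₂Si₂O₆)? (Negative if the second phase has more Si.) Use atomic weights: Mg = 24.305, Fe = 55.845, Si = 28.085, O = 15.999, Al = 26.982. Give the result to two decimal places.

M((Mg₀.₅₅Fe₀.₄₅)₃Al₂Si₃O₁₂) = 445.701 g/mol, so wt% Si = 84.255/445.701 × 100 = 18.90%.
M((Mg₀.₂₁Fe₀.₇₉)₂Si₂O₆) = 250.607 g/mol, so wt% Si = 56.170/250.607 × 100 = 22.41%.
18.90 − 22.41 = -3.51 pp.

-3.51 percentage points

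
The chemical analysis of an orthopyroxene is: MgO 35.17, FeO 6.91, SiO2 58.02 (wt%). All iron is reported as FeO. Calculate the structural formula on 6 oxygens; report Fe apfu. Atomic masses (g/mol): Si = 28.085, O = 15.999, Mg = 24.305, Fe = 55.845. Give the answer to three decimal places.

MgO (M=40.304): mol = 0.87262; Mg = 0.87262, O = 0.87262.
FeO (M=71.844): mol = 0.09618; Fe = 0.09618, O = 0.09618.
SiO2 (M=60.083): mol = 0.96566; Si = 0.96566, O = 1.93132.
ΣO = 2.90012; factor = 6/ΣO = 2.06888.
Fe apfu = 0.09618 × 2.06888 = 0.199.

0.199 Fe apfu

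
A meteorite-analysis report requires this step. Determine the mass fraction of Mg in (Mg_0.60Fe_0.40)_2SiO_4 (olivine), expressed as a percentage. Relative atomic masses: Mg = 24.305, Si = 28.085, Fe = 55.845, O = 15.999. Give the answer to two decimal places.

17.58 weight percent

Molar mass of (Mg_0.60Fe_0.40)_2SiO_4: 1.20*24.305 + 0.80*55.845 + 1*28.085 + 4*15.999 = 165.923 g/mol.
Mass of Mg per formula unit: 1.20 × 24.305 = 29.166 g.
Weight fraction Mg = 29.166 / 165.923 = 0.1758.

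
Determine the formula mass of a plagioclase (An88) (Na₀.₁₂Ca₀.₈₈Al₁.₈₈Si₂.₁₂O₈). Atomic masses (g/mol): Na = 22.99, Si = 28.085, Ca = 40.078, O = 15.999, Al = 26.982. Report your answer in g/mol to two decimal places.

276.29 g/mol

Na: 0.12 × 22.99 = 2.7588
Ca: 0.88 × 40.078 = 35.2686
Al: 1.88 × 26.982 = 50.7262
Si: 2.12 × 28.085 = 59.5402
O: 8 × 15.999 = 127.9920
Summing the contributions gives the formula mass.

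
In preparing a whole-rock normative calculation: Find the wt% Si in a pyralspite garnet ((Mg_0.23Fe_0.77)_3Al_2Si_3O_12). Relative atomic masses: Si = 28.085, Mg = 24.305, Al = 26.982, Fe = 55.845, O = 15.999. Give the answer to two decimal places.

M((Mg_0.23Fe_0.77)_3Al_2Si_3O_12) = 475.979 g/mol.
Si contributes 3 × 28.085 = 84.255 g per mole.
84.255/475.979 = 0.1770 → 17.70%.

17.70 weight percent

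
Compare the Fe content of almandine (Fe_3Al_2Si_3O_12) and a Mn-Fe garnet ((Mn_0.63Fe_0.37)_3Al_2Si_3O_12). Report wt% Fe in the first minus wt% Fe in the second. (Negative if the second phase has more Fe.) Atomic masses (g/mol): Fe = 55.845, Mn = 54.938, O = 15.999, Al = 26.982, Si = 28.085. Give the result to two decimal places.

M(Fe_3Al_2Si_3O_12) = 497.742 g/mol, so wt% Fe = 167.535/497.742 × 100 = 33.66%.
M((Mn_0.63Fe_0.37)_3Al_2Si_3O_12) = 496.028 g/mol, so wt% Fe = 61.988/496.028 × 100 = 12.50%.
33.66 − 12.50 = 21.16 pp.

21.16 percentage points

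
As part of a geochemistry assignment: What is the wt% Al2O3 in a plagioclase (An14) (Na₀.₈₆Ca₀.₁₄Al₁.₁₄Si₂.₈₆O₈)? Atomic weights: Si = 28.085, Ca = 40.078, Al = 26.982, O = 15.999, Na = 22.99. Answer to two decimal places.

21.98 wt%

M(Na₀.₈₆Ca₀.₁₄Al₁.₁₄Si₂.₈₆O₈) = 264.457 g/mol; M(Al2O3) = 101.961 g/mol.
Moles Al2O3 per formula unit = 1.14 Al ÷ 2 = 0.5700.
Al2O3 fraction = (0.5700 × 101.961) / 264.457 = 58.118/264.457 = 0.2198.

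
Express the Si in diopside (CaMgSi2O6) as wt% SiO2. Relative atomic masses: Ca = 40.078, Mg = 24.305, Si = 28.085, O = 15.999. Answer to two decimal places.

M(CaMgSi2O6) = 216.547 g/mol; M(SiO2) = 60.083 g/mol.
Moles SiO2 per formula unit = 2 Si ÷ 1 = 2.0000.
SiO2 fraction = (2.0000 × 60.083) / 216.547 = 120.166/216.547 = 0.5549.

55.49 wt%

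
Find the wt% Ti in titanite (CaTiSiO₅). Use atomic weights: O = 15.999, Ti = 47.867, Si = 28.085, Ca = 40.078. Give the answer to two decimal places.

24.42 wt%

Formula mass = 1×40.078 + 1×47.867 + 1×28.085 + 5×15.999 = 196.025 g/mol, of which 47.867 g is Ti.
So Ti makes up 47.867/196.025 = 0.2442 of the mass, i.e. 24.42%.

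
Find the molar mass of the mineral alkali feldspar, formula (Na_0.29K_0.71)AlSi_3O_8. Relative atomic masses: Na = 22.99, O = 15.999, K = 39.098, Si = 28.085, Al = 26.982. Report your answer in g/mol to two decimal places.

273.66 g/mol

M = 0.29×22.99 + 0.71×39.098 + 1×26.982 + 3×28.085 + 8×15.999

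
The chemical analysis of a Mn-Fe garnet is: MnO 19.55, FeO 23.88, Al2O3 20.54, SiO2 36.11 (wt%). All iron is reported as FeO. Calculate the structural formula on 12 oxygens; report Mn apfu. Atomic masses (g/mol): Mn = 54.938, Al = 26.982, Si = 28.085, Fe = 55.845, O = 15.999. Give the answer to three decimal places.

MnO (M=70.937): mol = 0.27560; Mn = 0.27560, O = 0.27560.
FeO (M=71.844): mol = 0.33239; Fe = 0.33239, O = 0.33239.
Al2O3 (M=101.961): mol = 0.20145; Al = 0.40290, O = 0.60435.
SiO2 (M=60.083): mol = 0.60100; Si = 0.60100, O = 1.20200.
ΣO = 2.41434; factor = 12/ΣO = 4.97030.
Mn apfu = 0.27560 × 4.97030 = 1.370.

1.370 Mn apfu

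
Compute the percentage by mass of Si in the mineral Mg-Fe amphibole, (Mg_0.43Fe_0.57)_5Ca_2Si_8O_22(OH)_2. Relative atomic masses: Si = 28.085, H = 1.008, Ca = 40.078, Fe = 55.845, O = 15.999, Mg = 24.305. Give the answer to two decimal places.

24.90 weight percent

M((Mg_0.43Fe_0.57)_5Ca_2Si_8O_22(OH)_2) = 902.242 g/mol.
Si contributes 8 × 28.085 = 224.680 g per mole.
224.680/902.242 = 0.2490 → 24.90%.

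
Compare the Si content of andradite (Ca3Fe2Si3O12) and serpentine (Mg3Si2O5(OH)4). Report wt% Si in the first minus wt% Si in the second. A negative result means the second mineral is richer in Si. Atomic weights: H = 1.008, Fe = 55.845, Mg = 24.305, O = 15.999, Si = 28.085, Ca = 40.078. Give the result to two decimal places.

-3.69 percentage points

M(Ca3Fe2Si3O12) = 508.167 g/mol, so wt% Si = 84.255/508.167 × 100 = 16.58%.
M(Mg3Si2O5(OH)4) = 277.108 g/mol, so wt% Si = 56.170/277.108 × 100 = 20.27%.
16.58 − 20.27 = -3.69 pp.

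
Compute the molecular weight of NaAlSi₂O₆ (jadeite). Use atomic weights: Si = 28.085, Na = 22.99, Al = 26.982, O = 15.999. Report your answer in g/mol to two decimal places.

The formula mass is the sum 1*22.99 + 1*26.982 + 2*28.085 + 6*15.999.

202.14 g/mol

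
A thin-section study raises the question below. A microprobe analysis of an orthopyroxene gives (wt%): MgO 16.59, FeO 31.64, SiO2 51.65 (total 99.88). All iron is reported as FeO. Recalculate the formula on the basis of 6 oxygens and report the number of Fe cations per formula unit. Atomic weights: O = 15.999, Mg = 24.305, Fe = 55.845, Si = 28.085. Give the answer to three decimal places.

MgO: 16.59/40.304 = 0.41162 mol → 0.41162 mol Mg, 0.41162 mol O.
FeO: 31.64/71.844 = 0.44040 mol → 0.44040 mol Fe, 0.44040 mol O.
SiO2: 51.65/60.083 = 0.85964 mol → 0.85964 mol Si, 1.71928 mol O.
Total oxygen = 2.57130 mol. Normalization factor = 6/2.57130 = 2.33345.
Fe per 6 O = 0.44040 × 2.33345 = 1.028.

1.028 Fe apfu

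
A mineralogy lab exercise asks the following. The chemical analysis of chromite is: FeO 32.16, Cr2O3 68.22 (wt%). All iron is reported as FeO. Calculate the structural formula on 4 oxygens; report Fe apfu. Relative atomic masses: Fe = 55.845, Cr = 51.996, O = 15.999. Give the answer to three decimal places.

FeO (M=71.844): mol = 0.44764; Fe = 0.44764, O = 0.44764.
Cr2O3 (M=151.989): mol = 0.44885; Cr = 0.89770, O = 1.34655.
ΣO = 1.79419; factor = 4/ΣO = 2.22942.
Fe apfu = 0.44764 × 2.22942 = 0.998.

0.998 Fe apfu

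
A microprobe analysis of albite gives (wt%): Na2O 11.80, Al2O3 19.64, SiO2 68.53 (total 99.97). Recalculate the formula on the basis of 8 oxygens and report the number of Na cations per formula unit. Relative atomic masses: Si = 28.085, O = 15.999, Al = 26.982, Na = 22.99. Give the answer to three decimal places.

Na2O: 11.80/61.979 = 0.19039 mol → 0.38078 mol Na, 0.19039 mol O.
Al2O3: 19.64/101.961 = 0.19262 mol → 0.38524 mol Al, 0.57786 mol O.
SiO2: 68.53/60.083 = 1.14059 mol → 1.14059 mol Si, 2.28118 mol O.
Total oxygen = 3.04943 mol. Normalization factor = 8/3.04943 = 2.62344.
Na per 8 O = 0.38078 × 2.62344 = 0.999.

0.999 Na apfu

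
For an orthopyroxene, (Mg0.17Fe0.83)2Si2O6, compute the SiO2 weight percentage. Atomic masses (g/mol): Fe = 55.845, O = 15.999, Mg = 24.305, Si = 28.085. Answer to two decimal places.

Molar mass of (Mg0.17Fe0.83)2Si2O6 = 0.34*24.305 + 1.66*55.845 + 2*28.085 + 6*15.999 = 253.130 g/mol.
Each formula unit contains 2 Si, equivalent to 2/1 = 2.0000 mol SiO2.
M(SiO2) = 1×28.085 + 2×15.999 = 60.083 g/mol.
Mass of SiO2 per formula unit = 2.0000 × 60.083 = 120.166 g.
SiO2 wt% = 120.166 / 253.130 × 100 = 47.47%.

47.47 wt%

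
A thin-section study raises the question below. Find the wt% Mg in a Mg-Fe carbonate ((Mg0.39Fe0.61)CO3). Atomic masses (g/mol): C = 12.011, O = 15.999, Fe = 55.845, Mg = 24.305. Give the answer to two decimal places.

Molar mass of (Mg0.39Fe0.61)CO3: 0.39*24.305 + 0.61*55.845 + 1*12.011 + 3*15.999 = 103.552 g/mol.
Mass of Mg per formula unit: 0.39 × 24.305 = 9.479 g.
Weight fraction Mg = 9.479 / 103.552 = 0.0915.

9.15 mass %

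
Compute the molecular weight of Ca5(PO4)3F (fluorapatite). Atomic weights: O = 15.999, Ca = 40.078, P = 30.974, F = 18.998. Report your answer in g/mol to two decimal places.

M = 5(40.078) + 3(30.974) + 12(15.999) + 1(18.998)

504.30 g/mol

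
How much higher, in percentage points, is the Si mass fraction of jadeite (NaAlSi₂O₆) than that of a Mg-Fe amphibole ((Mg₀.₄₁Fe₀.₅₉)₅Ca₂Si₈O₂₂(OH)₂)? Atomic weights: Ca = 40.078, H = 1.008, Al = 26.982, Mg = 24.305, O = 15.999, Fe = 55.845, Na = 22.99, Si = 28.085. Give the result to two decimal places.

2.97 percentage points

M(NaAlSi₂O₆) = 202.136 g/mol, so wt% Si = 56.170/202.136 × 100 = 27.79%.
M((Mg₀.₄₁Fe₀.₅₉)₅Ca₂Si₈O₂₂(OH)₂) = 905.396 g/mol, so wt% Si = 224.680/905.396 × 100 = 24.82%.
27.79 − 24.82 = 2.97 pp.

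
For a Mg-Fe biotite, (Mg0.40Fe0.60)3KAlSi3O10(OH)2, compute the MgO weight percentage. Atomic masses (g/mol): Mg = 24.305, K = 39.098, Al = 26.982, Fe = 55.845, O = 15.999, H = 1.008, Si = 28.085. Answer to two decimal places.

10.20 wt%

M((Mg0.40Fe0.60)3KAlSi3O10(OH)2) = 474.026 g/mol; M(MgO) = 40.304 g/mol.
Moles MgO per formula unit = 1.20 Mg ÷ 1 = 1.2000.
MgO fraction = (1.2000 × 40.304) / 474.026 = 48.365/474.026 = 0.1020.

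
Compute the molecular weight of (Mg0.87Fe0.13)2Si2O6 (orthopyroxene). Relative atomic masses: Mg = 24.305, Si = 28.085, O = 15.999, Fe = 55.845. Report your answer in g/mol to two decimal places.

208.97 g/mol

M = 1.74×24.305 + 0.26×55.845 + 2×28.085 + 6×15.999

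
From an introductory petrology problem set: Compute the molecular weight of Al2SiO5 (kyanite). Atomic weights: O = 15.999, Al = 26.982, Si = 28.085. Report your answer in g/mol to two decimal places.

162.04 g/mol

M = 2*26.982 + 1*28.085 + 5*15.999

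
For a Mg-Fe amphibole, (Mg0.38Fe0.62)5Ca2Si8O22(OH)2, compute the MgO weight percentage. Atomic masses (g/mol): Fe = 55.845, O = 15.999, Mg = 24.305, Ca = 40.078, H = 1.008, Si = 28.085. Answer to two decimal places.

8.41 wt%

Formula mass = 910.127 g/mol.
1.90 Mg → 1.9000 mol MgO per formula unit; M(MgO) = 40.304, so MgO mass = 76.578 g.
76.578/910.127 × 100 = 8.41 wt%.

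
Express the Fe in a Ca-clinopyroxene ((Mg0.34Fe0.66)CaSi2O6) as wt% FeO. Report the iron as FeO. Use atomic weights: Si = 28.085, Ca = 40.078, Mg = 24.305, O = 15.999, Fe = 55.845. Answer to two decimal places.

Formula mass = 237.363 g/mol.
0.66 Fe → 0.6600 mol FeO per formula unit; M(FeO) = 71.844, so FeO mass = 47.417 g.
47.417/237.363 × 100 = 19.98 wt%.

19.98 wt%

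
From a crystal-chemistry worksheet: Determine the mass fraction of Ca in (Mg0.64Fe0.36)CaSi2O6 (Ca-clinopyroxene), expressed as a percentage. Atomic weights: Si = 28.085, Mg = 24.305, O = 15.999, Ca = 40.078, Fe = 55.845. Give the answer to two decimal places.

Molar mass of (Mg0.64Fe0.36)CaSi2O6: 0.64*24.305 + 0.36*55.845 + 1*40.078 + 2*28.085 + 6*15.999 = 227.901 g/mol.
Mass of Ca per formula unit: 1 × 40.078 = 40.078 g.
Weight fraction Ca = 40.078 / 227.901 = 0.1759.

17.59 weight percent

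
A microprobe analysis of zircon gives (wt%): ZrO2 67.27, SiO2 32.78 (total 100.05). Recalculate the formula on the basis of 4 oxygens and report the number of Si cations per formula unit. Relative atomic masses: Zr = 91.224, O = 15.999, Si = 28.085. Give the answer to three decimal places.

67.27 wt% ZrO2 ÷ 123.222 g/mol = 0.54593 mol, giving 0.54593 Zr and 1.09186 O.
32.78 wt% SiO2 ÷ 60.083 g/mol = 0.54558 mol, giving 0.54558 Si and 1.09116 O.
Oxygen sums to 2.18302; scaling by 4/2.18302 = 1.83232 puts the formula on 4 O.
Si: 0.54558 × 1.83232 = 1.000 atoms per formula unit.

1.000 Si apfu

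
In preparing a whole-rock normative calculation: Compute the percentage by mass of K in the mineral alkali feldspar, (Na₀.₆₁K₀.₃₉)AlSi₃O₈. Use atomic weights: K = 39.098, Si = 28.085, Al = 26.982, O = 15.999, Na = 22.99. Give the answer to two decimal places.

Formula mass = 0.61*22.99 + 0.39*39.098 + 1*26.982 + 3*28.085 + 8*15.999 = 268.501 g/mol, of which 15.248 g is K.
So K makes up 15.248/268.501 = 0.0568 of the mass, i.e. 5.68%.

5.68 wt%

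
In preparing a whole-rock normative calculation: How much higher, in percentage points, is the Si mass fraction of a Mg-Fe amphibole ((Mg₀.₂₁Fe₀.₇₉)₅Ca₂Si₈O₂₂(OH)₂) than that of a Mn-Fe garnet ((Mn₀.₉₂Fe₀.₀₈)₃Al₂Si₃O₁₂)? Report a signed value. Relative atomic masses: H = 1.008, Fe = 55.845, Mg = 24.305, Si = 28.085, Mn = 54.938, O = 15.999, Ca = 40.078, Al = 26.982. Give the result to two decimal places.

Si in (Mg₀.₂₁Fe₀.₇₉)₅Ca₂Si₈O₂₂(OH)₂: molar mass 936.936 g/mol; 8×28.085 = 224.680 g → 23.98 wt%.
Si in (Mn₀.₉₂Fe₀.₀₈)₃Al₂Si₃O₁₂: molar mass 495.239 g/mol; 3×28.085 = 84.255 g → 17.01 wt%.
Difference = 23.98 − 17.01 = 6.97 percentage points.

6.97 percentage points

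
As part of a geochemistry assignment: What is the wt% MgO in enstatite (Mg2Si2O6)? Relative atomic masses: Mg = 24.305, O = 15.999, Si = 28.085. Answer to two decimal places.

40.15 wt%

M(Mg2Si2O6) = 200.774 g/mol; M(MgO) = 40.304 g/mol.
Moles MgO per formula unit = 2 Mg ÷ 1 = 2.0000.
MgO fraction = (2.0000 × 40.304) / 200.774 = 80.608/200.774 = 0.4015.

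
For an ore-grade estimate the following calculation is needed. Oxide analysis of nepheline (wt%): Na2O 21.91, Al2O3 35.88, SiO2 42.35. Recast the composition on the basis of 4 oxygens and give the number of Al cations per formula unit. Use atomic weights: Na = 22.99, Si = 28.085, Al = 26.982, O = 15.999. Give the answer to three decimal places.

21.91 wt% Na2O ÷ 61.979 g/mol = 0.35351 mol, giving 0.70702 Na and 0.35351 O.
35.88 wt% Al2O3 ÷ 101.961 g/mol = 0.35190 mol, giving 0.70380 Al and 1.05570 O.
42.35 wt% SiO2 ÷ 60.083 g/mol = 0.70486 mol, giving 0.70486 Si and 1.40972 O.
Oxygen sums to 2.81893; scaling by 4/2.81893 = 1.41898 puts the formula on 4 O.
Al: 0.70380 × 1.41898 = 0.999 atoms per formula unit.

0.999 Al apfu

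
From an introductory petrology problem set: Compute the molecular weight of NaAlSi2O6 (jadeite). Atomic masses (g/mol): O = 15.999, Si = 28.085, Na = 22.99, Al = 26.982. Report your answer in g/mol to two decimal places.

The formula mass is the sum 1(22.99) + 1(26.982) + 2(28.085) + 6(15.999).

202.14 g/mol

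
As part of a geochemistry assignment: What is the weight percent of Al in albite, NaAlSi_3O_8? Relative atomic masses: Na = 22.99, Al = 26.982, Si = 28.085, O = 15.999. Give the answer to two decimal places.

10.29 weight percent

Formula mass = 1×22.99 + 1×26.982 + 3×28.085 + 8×15.999 = 262.219 g/mol, of which 26.982 g is Al.
So Al makes up 26.982/262.219 = 0.1029 of the mass, i.e. 10.29%.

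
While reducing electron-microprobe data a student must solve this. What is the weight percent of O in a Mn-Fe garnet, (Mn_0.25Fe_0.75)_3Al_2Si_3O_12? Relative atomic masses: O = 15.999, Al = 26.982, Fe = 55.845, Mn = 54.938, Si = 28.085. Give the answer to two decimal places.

Formula mass = 0.75×54.938 + 2.25×55.845 + 2×26.982 + 3×28.085 + 12×15.999 = 497.062 g/mol, of which 191.988 g is O.
So O makes up 191.988/497.062 = 0.3862 of the mass, i.e. 38.62%.

38.62 mass %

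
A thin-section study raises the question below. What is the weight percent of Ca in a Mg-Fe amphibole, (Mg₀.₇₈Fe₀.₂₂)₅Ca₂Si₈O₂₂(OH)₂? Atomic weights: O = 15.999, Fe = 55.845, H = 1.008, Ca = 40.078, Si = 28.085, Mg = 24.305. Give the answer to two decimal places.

9.46 weight percent

M((Mg₀.₇₈Fe₀.₂₂)₅Ca₂Si₈O₂₂(OH)₂) = 847.047 g/mol.
Ca contributes 2 × 40.078 = 80.156 g per mole.
80.156/847.047 = 0.0946 → 9.46%.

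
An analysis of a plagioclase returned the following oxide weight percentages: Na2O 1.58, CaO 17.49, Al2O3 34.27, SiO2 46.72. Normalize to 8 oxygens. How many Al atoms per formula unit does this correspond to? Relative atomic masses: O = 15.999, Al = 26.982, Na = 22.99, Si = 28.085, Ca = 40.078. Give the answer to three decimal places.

1.58 wt% Na2O ÷ 61.979 g/mol = 0.02549 mol, giving 0.05098 Na and 0.02549 O.
17.49 wt% CaO ÷ 56.077 g/mol = 0.31189 mol, giving 0.31189 Ca and 0.31189 O.
34.27 wt% Al2O3 ÷ 101.961 g/mol = 0.33611 mol, giving 0.67222 Al and 1.00833 O.
46.72 wt% SiO2 ÷ 60.083 g/mol = 0.77759 mol, giving 0.77759 Si and 1.55518 O.
Oxygen sums to 2.90089; scaling by 8/2.90089 = 2.75777 puts the formula on 8 O.
Al: 0.67222 × 2.75777 = 1.854 atoms per formula unit.

1.854 Al apfu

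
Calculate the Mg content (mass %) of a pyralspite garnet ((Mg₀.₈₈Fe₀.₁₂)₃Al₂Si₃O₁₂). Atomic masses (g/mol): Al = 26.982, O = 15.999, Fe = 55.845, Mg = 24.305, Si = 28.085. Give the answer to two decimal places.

Formula mass = 2.64·24.305 + 0.36·55.845 + 2·26.982 + 3·28.085 + 12·15.999 = 414.476 g/mol, of which 64.165 g is Mg.
So Mg makes up 64.165/414.476 = 0.1548 of the mass, i.e. 15.48%.

15.48 mass %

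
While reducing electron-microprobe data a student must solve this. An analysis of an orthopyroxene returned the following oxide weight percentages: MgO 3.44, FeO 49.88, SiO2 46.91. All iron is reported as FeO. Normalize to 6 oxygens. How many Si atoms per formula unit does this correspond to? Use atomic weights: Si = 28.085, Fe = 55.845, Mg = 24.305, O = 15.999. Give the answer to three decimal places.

MgO (M=40.304): mol = 0.08535; Mg = 0.08535, O = 0.08535.
FeO (M=71.844): mol = 0.69428; Fe = 0.69428, O = 0.69428.
SiO2 (M=60.083): mol = 0.78075; Si = 0.78075, O = 1.56150.
ΣO = 2.34113; factor = 6/ΣO = 2.56286.
Si apfu = 0.78075 × 2.56286 = 2.001.

2.001 Si apfu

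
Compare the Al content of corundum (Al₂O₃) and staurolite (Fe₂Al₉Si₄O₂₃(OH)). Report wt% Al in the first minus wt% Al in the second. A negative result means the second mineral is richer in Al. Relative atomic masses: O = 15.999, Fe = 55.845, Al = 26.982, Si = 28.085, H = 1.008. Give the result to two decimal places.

24.42 percentage points

First mineral: 53.964 g Al in 101.961 g formula = 52.93 wt% Al.
Second mineral: 242.838 g Al in 851.852 g formula = 28.51 wt% Al.
52.93% − 28.51% gives a difference of 24.42 percentage points.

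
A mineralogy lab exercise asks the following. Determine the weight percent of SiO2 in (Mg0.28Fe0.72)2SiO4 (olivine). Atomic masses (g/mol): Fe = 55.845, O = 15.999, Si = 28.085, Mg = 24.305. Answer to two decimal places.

32.28 wt%

Formula mass = 186.109 g/mol.
1 Si → 1.0000 mol SiO2 per formula unit; M(SiO2) = 60.083, so SiO2 mass = 60.083 g.
60.083/186.109 × 100 = 32.28 wt%.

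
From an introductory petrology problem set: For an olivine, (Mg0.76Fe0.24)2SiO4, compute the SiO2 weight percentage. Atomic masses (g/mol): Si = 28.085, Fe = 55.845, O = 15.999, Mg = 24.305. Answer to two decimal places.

38.56 wt%

Molar mass of (Mg0.76Fe0.24)2SiO4 = 1.52*24.305 + 0.48*55.845 + 1*28.085 + 4*15.999 = 155.830 g/mol.
Each formula unit contains 1 Si, equivalent to 1/1 = 1.0000 mol SiO2.
M(SiO2) = 1×28.085 + 2×15.999 = 60.083 g/mol.
Mass of SiO2 per formula unit = 1.0000 × 60.083 = 60.083 g.
SiO2 wt% = 60.083 / 155.830 × 100 = 38.56%.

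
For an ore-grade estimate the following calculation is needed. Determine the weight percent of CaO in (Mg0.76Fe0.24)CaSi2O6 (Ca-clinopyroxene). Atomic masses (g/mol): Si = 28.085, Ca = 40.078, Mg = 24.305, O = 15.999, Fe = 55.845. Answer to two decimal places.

25.02 wt%

M((Mg0.76Fe0.24)CaSi2O6) = 224.117 g/mol; M(CaO) = 56.077 g/mol.
Moles CaO per formula unit = 1 Ca ÷ 1 = 1.0000.
CaO fraction = (1.0000 × 56.077) / 224.117 = 56.077/224.117 = 0.2502.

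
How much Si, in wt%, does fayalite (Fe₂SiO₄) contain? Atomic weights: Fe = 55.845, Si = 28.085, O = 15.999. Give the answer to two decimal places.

M(Fe₂SiO₄) = 203.771 g/mol.
Si contributes 1 × 28.085 = 28.085 g per mole.
28.085/203.771 = 0.1378 → 13.78%.

13.78 wt%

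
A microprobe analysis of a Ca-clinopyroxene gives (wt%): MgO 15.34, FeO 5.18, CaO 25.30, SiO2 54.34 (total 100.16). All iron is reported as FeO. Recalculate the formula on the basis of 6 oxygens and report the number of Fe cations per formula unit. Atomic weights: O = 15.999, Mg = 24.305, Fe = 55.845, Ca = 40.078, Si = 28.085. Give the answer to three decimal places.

0.159 Fe apfu

MgO (M=40.304): mol = 0.38061; Mg = 0.38061, O = 0.38061.
FeO (M=71.844): mol = 0.07210; Fe = 0.07210, O = 0.07210.
CaO (M=56.077): mol = 0.45117; Ca = 0.45117, O = 0.45117.
SiO2 (M=60.083): mol = 0.90442; Si = 0.90442, O = 1.80884.
ΣO = 2.71272; factor = 6/ΣO = 2.21180.
Fe apfu = 0.07210 × 2.21180 = 0.159.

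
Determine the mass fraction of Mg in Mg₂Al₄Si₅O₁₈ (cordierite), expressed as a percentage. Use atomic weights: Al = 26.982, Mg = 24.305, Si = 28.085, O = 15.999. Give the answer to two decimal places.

8.31 weight percent

Formula mass = 2×24.305 + 4×26.982 + 5×28.085 + 18×15.999 = 584.945 g/mol, of which 48.610 g is Mg.
So Mg makes up 48.610/584.945 = 0.0831 of the mass, i.e. 8.31%.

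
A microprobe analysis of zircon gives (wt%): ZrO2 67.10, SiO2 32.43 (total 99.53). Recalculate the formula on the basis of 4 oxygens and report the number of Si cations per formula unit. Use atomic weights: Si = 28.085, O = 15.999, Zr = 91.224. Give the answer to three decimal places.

0.996 Si apfu

ZrO2 (M=123.222): mol = 0.54455; Zr = 0.54455, O = 1.08910.
SiO2 (M=60.083): mol = 0.53975; Si = 0.53975, O = 1.07950.
ΣO = 2.16860; factor = 4/ΣO = 1.84451.
Si apfu = 0.53975 × 1.84451 = 0.996.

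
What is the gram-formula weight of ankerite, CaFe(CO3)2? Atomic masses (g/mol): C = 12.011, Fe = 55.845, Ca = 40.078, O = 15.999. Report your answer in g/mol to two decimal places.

215.94 g/mol

M = 1(40.078) + 1(55.845) + 2(12.011) + 6(15.999)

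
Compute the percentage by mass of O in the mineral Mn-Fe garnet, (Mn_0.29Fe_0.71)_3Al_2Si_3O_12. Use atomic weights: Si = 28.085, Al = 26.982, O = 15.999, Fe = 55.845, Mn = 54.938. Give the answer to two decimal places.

M((Mn_0.29Fe_0.71)_3Al_2Si_3O_12) = 496.953 g/mol.
O contributes 12 × 15.999 = 191.988 g per mole.
191.988/496.953 = 0.3863 → 38.63%.

38.63 weight percent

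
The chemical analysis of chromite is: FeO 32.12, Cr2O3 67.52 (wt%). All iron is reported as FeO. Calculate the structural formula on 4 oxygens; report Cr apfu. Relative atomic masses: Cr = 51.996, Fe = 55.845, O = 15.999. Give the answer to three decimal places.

1.997 Cr apfu

FeO: 32.12/71.844 = 0.44708 mol → 0.44708 mol Fe, 0.44708 mol O.
Cr2O3: 67.52/151.989 = 0.44424 mol → 0.88848 mol Cr, 1.33272 mol O.
Total oxygen = 1.77980 mol. Normalization factor = 4/1.77980 = 2.24744.
Cr per 4 O = 0.88848 × 2.24744 = 1.997.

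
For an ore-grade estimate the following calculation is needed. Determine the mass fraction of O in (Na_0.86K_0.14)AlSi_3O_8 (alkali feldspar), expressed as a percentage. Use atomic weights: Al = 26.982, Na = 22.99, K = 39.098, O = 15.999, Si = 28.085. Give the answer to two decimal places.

Formula mass = 0.86×22.99 + 0.14×39.098 + 1×26.982 + 3×28.085 + 8×15.999 = 264.474 g/mol, of which 127.992 g is O.
So O makes up 127.992/264.474 = 0.4839 of the mass, i.e. 48.39%.

48.39 weight percent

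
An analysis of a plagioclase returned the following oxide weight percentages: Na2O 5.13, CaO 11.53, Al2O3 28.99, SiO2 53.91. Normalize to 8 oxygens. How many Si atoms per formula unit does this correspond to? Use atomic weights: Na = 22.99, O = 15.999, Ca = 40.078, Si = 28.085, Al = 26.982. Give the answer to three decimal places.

5.13 wt% Na2O ÷ 61.979 g/mol = 0.08277 mol, giving 0.16554 Na and 0.08277 O.
11.53 wt% CaO ÷ 56.077 g/mol = 0.20561 mol, giving 0.20561 Ca and 0.20561 O.
28.99 wt% Al2O3 ÷ 101.961 g/mol = 0.28432 mol, giving 0.56864 Al and 0.85296 O.
53.91 wt% SiO2 ÷ 60.083 g/mol = 0.89726 mol, giving 0.89726 Si and 1.79452 O.
Oxygen sums to 2.93586; scaling by 8/2.93586 = 2.72493 puts the formula on 8 O.
Si: 0.89726 × 2.72493 = 2.445 atoms per formula unit.

2.445 Si apfu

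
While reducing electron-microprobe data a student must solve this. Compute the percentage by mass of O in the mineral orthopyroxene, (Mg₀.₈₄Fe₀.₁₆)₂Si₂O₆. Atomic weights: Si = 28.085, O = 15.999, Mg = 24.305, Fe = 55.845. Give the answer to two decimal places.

45.52 wt%

Formula mass = 1.68×24.305 + 0.32×55.845 + 2×28.085 + 6×15.999 = 210.867 g/mol, of which 95.994 g is O.
So O makes up 95.994/210.867 = 0.4552 of the mass, i.e. 45.52%.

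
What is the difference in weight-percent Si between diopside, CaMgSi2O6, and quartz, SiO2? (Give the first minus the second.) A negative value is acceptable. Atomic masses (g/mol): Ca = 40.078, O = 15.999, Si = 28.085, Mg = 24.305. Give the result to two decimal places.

-20.80 percentage points

First mineral: 56.170 g Si in 216.547 g formula = 25.94 wt% Si.
Second mineral: 28.085 g Si in 60.083 g formula = 46.74 wt% Si.
25.94% − 46.74% gives a difference of -20.80 percentage points.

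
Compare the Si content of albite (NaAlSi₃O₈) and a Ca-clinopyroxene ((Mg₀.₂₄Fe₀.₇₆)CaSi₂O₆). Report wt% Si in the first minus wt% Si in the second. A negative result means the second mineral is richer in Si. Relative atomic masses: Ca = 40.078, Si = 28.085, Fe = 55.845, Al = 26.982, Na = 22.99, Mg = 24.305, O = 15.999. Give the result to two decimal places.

8.78 percentage points

First mineral: 84.255 g Si in 262.219 g formula = 32.13 wt% Si.
Second mineral: 56.170 g Si in 240.517 g formula = 23.35 wt% Si.
32.13% − 23.35% gives a difference of 8.78 percentage points.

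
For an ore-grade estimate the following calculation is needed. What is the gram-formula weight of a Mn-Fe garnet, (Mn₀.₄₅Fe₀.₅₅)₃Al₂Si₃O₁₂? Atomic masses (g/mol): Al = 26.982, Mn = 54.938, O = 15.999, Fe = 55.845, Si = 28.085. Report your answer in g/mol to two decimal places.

496.52 g/mol

The formula mass is the sum 1.35*54.938 + 1.65*55.845 + 2*26.982 + 3*28.085 + 12*15.999.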